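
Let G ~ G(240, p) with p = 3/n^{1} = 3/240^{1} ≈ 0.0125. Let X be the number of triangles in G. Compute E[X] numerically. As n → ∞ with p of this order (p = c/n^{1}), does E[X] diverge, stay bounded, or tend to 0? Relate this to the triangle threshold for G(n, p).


Number of potential triangles: C(240, 3) = 2275280.
Each occurs with probability p³ ≈ (0.0125)³ ≈ 1.95312500e-06.
By linearity: E[X] = C(240, 3)·p³ ≈ 2275280 · 1.95312500e-06 ≈ 4.443906.
Here α = 1, so p = 3/n is exactly at the triangle threshold p ~ 1/n. Asymptotically E[X] → c³/6 = 3³/6 = 9/2 ≈ 4.500000, a bounded constant. In this regime the triangle count is asymptotically Poisson(c³/6).

E[X] ≈ 4.443906; in regime p = Θ(1/n^{1}) E[X] stays bounded (at the triangle threshold p ~ 1/n).


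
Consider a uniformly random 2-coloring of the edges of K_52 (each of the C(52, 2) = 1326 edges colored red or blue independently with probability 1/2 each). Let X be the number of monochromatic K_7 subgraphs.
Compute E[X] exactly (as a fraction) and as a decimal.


Let X = Σ_S X_S over the C(52, 7) = 133784560 subsets S of size 7, where X_S = 1 if the K_7 on S is monochromatic.
For a fixed S, the K_7 on S has C(7, 2) = 21 edges. P[all 21 edges red] = (1/2)^21, and likewise for blue, so P[monochromatic] = 2·(1/2)^21 = 2^{1 − 21} = 1/1048576.
By linearity of expectation: E[X] = C(52, 7) · 2^{1 − 21} = 133784560 · 1/1048576 = 8361535/65536.
Numerically: E[X] ≈ 127.5869.

E[X] = C(52,7)·2^(1−C(7,2)) = 8361535/65536 ≈ 127.5869.


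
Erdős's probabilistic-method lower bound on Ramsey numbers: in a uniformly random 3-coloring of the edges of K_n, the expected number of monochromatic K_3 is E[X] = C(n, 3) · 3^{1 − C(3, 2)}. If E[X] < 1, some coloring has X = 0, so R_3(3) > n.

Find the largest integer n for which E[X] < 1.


We need C(n, 3) · 3^{1 − 3} < 1, i.e. C(n, 3) < 3^{3 − 1} = 9.
Check values of n near the boundary:
  n = 3: C(3, 3) = 1; 1 < 9? YES
  n = 4: C(4, 3) = 4; 4 < 9? YES
  n = 5: C(5, 3) = 10; 10 < 9? NO
  n = 6: C(6, 3) = 20; 20 < 9? NO
The largest n with C(n, 3) < 9 is n = 4 (where E[X] = 4/9 ≈ 0.44444). Hence R_3(3) > 4, i.e. R_3(3) ≥ 5.

Largest n = 4; hence R_3(3) > 4.


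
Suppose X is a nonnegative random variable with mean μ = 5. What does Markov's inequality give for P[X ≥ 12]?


μ = E[X] = 5, a = 12.
Markov: P[X ≥ 12] ≤ μ/a = (5)/12 = 5/12.
Numerically: ≈ 0.41667.
(Since a = 12 > μ = 5.00000, the bound 5/12 is < 1 and informative.)

P[X ≥ 12] ≤ 5/12 ≈ 0.41667.


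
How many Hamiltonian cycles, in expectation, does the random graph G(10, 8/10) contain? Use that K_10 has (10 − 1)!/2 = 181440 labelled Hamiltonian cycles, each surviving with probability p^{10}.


K_10 has (10 − 1)!/2 = 181440 labelled Hamiltonian cycles.
For each such Hamiltonian cycle H, let X_H = 1 if all 10 edges of H are present in G. Then P[X_H = 1] = p^{10} = (4/5)^{10} = 1048576/9765625.
Summing the indicators: E[X] = Σ_H E[X_H] = 181440 · p^{10} = 181440 · 1048576/9765625 = 38050725888/1953125.
Numerically: E[X] ≈ 1.95e+04.

E[X] = 181440 · (4/5)^{10} = 38050725888/1953125 ≈ 1.95e+04.


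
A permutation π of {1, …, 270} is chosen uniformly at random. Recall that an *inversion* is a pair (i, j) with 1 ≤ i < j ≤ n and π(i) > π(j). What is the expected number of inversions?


Write X = Σ X_I over the C(270, 2) = 36315 pairs i < j, with X_I the indicator of one inversion.
There are 36315 indicators.
For each fixed pair i < j, the values π(i) and π(j) are two distinct elements of {1, …, 270} in uniformly random order; by symmetry P[π(i) > π(j)] = 1/2.
By linearity: E[X] = 36315 · (1/2) = C(270, 2) · (1/2) = 36315/2 = 36315/2 ≈ 18157.500.

E[X] = 36315/2 = 18157.500.


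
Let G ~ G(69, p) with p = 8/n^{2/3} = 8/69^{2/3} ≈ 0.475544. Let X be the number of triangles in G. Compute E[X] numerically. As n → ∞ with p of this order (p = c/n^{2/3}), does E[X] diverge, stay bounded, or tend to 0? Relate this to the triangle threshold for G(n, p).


Number of potential triangles: C(69, 3) = 52394.
Each occurs with probability p³ ≈ (0.475544)³ ≈ 1.07540433e-01.
By linearity: E[X] = C(69, 3)·p³ ≈ 52394 · 1.07540433e-01 ≈ 5634.473430.
Since α = 2/3 < 1, p = c/n^{2/3} ≫ 1/n is above the triangle threshold p ~ 1/n. Asymptotically E[X] ~ (c³/6)·n^{3(1−α)} = (8³/6)·n^{1} → ∞; triangles are abundant w.h.p.

E[X] ≈ 5634.473430; in regime p = Θ(1/n^{2/3}) E[X] diverges (above the triangle threshold p ~ 1/n).


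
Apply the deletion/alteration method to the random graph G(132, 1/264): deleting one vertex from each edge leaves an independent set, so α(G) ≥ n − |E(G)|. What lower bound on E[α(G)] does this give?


E[|E(G)|] = C(132, 2)·p = 8646 · (1/264) = 131/4.
E[α(G)] ≥ n − E[|E(G)|] = 132 − 131/4 = 397/4.
Numerically: ≈ 99.2500.
(This is only a lower bound; the true E[α(G)] may be larger.)

E[α(G)] ≥ 397/4 ≈ 99.2500.


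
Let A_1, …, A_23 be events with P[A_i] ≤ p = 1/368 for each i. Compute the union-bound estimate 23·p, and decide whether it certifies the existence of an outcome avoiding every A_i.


Union bound: P[∪_{i=1}^{23} A_i] ≤ Σ_i P[A_i] ≤ 23·p = 23·(1/368) = 1/16.
Numerically: 1/16 ≈ 0.06250.
Is 1/16 < 1? YES.
Since P[∪ A_i] ≤ 1/16 < 1, the complement has P[∩ A_i^c] ≥ 1 − 1/16 = 15/16 > 0, so some outcome avoids every A_i.

23·p = 1/16 ≈ 0.06250; existence CERTIFIED by the union bound.


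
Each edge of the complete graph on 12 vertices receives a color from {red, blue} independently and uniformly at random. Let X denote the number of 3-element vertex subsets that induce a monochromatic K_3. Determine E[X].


Let X = Σ_S X_S over the C(12, 3) = 220 subsets S of size 3, where X_S = 1 if the K_3 on S is monochromatic.
For a fixed S, the K_3 on S has C(3, 2) = 3 edges. P[all 3 edges red] = (1/2)^3, and likewise for blue, so P[monochromatic] = 2·(1/2)^3 = 2^{1 − 3} = 1/4.
By linearity of expectation: E[X] = C(12, 3) · 2^{1 − 3} = 220 · 1/4 = 55.
Numerically: E[X] ≈ 55.000000.

E[X] = C(12,3)·2^(1−C(3,2)) = 55 ≈ 55.000000.


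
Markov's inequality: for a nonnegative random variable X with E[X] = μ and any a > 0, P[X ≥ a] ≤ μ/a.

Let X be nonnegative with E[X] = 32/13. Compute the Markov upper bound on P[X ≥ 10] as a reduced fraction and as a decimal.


μ = E[X] = 32/13, a = 10.
Markov: P[X ≥ 10] ≤ μ/a = (32/13)/10 = 16/65.
Numerically: ≈ 0.246154.
(Since a = 10 > μ = 2.461538, the bound 16/65 is < 1 and informative.)

P[X ≥ 10] ≤ 16/65 ≈ 0.246154.


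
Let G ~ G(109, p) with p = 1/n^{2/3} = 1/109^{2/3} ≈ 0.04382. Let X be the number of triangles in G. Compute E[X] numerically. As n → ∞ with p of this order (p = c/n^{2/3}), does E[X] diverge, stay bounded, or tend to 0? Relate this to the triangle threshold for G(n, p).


Number of potential triangles: C(109, 3) = 209934.
Each occurs with probability p³ ≈ (0.04382)³ ≈ 8.416800e-05.
By linearity: E[X] = C(109, 3)·p³ ≈ 209934 · 8.416800e-05 ≈ 17.6697.
Since α = 2/3 < 1, p = c/n^{2/3} ≫ 1/n is above the triangle threshold p ~ 1/n. Asymptotically E[X] ~ (c³/6)·n^{3(1−α)} = (1³/6)·n^{1} → ∞; triangles are abundant w.h.p.

E[X] ≈ 17.6697; in regime p = Θ(1/n^{2/3}) E[X] diverges (above the triangle threshold p ~ 1/n).


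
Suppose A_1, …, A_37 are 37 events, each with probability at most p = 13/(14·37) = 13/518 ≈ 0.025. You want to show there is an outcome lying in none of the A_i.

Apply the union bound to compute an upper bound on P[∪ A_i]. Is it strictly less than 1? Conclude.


Union bound: P[∪_{i=1}^{37} A_i] ≤ Σ_i P[A_i] ≤ 37·p = 37·(13/518) = 13/14.
Numerically: 13/14 ≈ 0.929.
Is 13/14 < 1? YES.
Since P[∪ A_i] ≤ 13/14 < 1, the complement has P[∩ A_i^c] ≥ 1 − 13/14 = 1/14 > 0, so some outcome avoids every A_i.

37·p = 13/14 ≈ 0.929; existence CERTIFIED by the union bound.


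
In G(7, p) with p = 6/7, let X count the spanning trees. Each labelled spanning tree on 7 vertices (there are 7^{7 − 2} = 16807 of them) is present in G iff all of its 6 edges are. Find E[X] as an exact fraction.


K_7 has 7^{7 − 2} = 16807 labelled spanning trees.
For each such spanning tree H, let X_H = 1 if all 6 edges of H are present in G. Then P[X_H = 1] = p^{6} = (6/7)^{6} = 46656/117649.
Summing the indicators: E[X] = Σ_H E[X_H] = 16807 · p^{6} = 16807 · 46656/117649 = 46656/7.
Numerically: E[X] ≈ 6665.

E[X] = 16807 · (6/7)^{6} = 46656/7 ≈ 6665.


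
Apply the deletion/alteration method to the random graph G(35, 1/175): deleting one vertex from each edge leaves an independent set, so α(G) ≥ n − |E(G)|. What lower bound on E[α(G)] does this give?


E[|E(G)|] = C(35, 2)·p = 595 · (1/175) = 17/5.
E[α(G)] ≥ n − E[|E(G)|] = 35 − 17/5 = 158/5.
Numerically: ≈ 31.6000.
(This is only a lower bound; the true E[α(G)] may be larger.)

E[α(G)] ≥ 158/5 ≈ 31.6000.


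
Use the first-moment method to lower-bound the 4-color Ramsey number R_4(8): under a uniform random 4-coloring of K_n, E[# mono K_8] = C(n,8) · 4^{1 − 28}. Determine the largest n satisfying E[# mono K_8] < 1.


We need C(n, 8) · 4^{1 − 28} < 1, i.e. C(n, 8) < 4^{28 − 1} = 18014398509481984.
Check values of n near the boundary:
  n = 406: C(406, 8) = 17082453897995850; 17082453897995850 < 18014398509481984? YES
  n = 407: C(407, 8) = 17424959239309050; 17424959239309050 < 18014398509481984? YES
  n = 408: C(408, 8) = 17773458424095231; 17773458424095231 < 18014398509481984? YES
  n = 409: C(409, 8) = 18128041135797879; 18128041135797879 < 18014398509481984? NO
  n = 410: C(410, 8) = 18488798173326195; 18488798173326195 < 18014398509481984? NO
The largest n with C(n, 8) < 18014398509481984 is n = 408 (where E[X] = 17773458424095231/18014398509481984 ≈ 0.9866251). Hence R_4(8) > 408, i.e. R_4(8) ≥ 409.

Largest n = 408; hence R_4(8) > 408.


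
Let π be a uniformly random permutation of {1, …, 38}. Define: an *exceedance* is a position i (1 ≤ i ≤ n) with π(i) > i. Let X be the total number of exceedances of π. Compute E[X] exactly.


Write X = Σ_{i=1}^{38} X_i, where X_i = 1_{π(i) > i}.
For each fixed i, π(i) is uniform over {1, …, 38} (marginal of a uniform permutation), so P[π(i) > i] = (n − i)/n. Summing: Σ_{i=1}^{38} (n − i)/n = (0 + 1 + … + 37)/38 = 38(38 − 1)/(2·38) = (38 − 1)/2.
Hence E[X] = Σ_{i=1}^{38} (38 − i)/38 = 37/2 ≈ 18.500.

E[X] = 37/2 = 18.500.


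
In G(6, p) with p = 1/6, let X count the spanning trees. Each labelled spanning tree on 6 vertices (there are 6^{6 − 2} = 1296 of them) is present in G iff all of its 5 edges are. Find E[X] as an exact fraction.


K_6 has 6^{6 − 2} = 1296 labelled spanning trees.
For each such spanning tree H, let X_H = 1 if all 5 edges of H are present in G. Then P[X_H = 1] = p^{5} = (1/6)^{5} = 1/7776.
By linearity: E[X] = Σ_H E[X_H] = 1296 · p^{5} = 1296 · 1/7776 = 1/6.
Numerically: E[X] ≈ 0.1667.

E[X] = 1296 · (1/6)^{5} = 1/6 ≈ 0.1667.


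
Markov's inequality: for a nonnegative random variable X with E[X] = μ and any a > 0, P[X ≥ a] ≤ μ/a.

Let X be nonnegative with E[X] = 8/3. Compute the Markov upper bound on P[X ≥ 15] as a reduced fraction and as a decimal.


μ = E[X] = 8/3, a = 15.
Markov: P[X ≥ 15] ≤ μ/a = (8/3)/15 = 8/45.
Numerically: ≈ 0.17778.
(Since a = 15 > μ = 2.66667, the bound 8/45 is < 1 and informative.)

P[X ≥ 15] ≤ 8/45 ≈ 0.17778.


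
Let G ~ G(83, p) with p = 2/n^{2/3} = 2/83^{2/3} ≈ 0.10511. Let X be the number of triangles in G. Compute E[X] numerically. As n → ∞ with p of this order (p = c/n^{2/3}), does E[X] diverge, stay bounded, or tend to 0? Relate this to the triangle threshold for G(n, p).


Number of potential triangles: C(83, 3) = 91881.
Each occurs with probability p³ ≈ (0.10511)³ ≈ 1.1612716e-03.
By linearity: E[X] = C(83, 3)·p³ ≈ 91881 · 1.1612716e-03 ≈ 106.69880.
Since α = 2/3 < 1, p = c/n^{2/3} ≫ 1/n is above the triangle threshold p ~ 1/n. Asymptotically E[X] ~ (c³/6)·n^{3(1−α)} = (2³/6)·n^{1} → ∞; triangles are abundant w.h.p.

E[X] ≈ 106.69880; in regime p = Θ(1/n^{2/3}) E[X] diverges (above the triangle threshold p ~ 1/n).


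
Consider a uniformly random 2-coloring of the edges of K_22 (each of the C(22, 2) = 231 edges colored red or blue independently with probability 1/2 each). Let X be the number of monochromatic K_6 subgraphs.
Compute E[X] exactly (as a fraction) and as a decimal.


Let X = Σ_S X_S over the C(22, 6) = 74613 subsets S of size 6, where X_S = 1 if the K_6 on S is monochromatic.
For a fixed S, the K_6 on S has C(6, 2) = 15 edges. P[all 15 edges red] = (1/2)^15, and likewise for blue, so P[monochromatic] = 2·(1/2)^15 = 2^{1 − 15} = 1/16384.
By linearity: E[X] = C(22, 6) · 2^{1 − 15} = 74613 · 1/16384 = 74613/16384.
Numerically: E[X] ≈ 4.55402.

E[X] = C(22,6)·2^(1−C(6,2)) = 74613/16384 ≈ 4.55402.


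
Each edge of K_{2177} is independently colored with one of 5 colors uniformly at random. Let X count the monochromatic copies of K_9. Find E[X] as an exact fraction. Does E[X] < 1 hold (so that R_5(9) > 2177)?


E[X] = C(2177, 9) · 5^{1 − 36} = 2976951400847999984172400 · 5^{−35} = 2976951400847999984172400/2910383045673370361328125.
As a reduced fraction: E[X] = 119078056033919999366896/116415321826934814453125 ≈ 1.0228727.
Is E[X] < 1? NO.
Since E[X] ≥ 1, the first-moment bound is inconclusive at n = 2177; it does NOT by itself certify R_5(9) > 2177.

E[X] = 119078056033919999366896/116415321826934814453125 ≈ 1.0228727; E[X] ≥ 1; first-moment method inconclusive here.


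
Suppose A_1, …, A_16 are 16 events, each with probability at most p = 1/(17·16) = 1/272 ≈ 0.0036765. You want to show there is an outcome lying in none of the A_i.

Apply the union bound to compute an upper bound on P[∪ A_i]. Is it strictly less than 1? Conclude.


Union bound: P[∪_{i=1}^{16} A_i] ≤ Σ_i P[A_i] ≤ 16·p = 16·(1/272) = 1/17.
Numerically: 1/17 ≈ 0.0588235.
Is 1/17 < 1? YES.
Since P[∪ A_i] ≤ 1/17 < 1, the complement has P[∩ A_i^c] ≥ 1 − 1/17 = 16/17 > 0, so some outcome avoids every A_i.

16·p = 1/17 ≈ 0.0588235; existence CERTIFIED by the union bound.


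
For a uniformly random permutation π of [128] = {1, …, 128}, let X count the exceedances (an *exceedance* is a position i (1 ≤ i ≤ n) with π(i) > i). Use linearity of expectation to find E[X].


Write X = Σ_{i=1}^{128} X_i, where X_i = 1_{π(i) > i}.
For each fixed i, π(i) is uniform over {1, …, 128} (marginal of a uniform permutation), so P[π(i) > i] = (n − i)/n. Summing: Σ_{i=1}^{128} (n − i)/n = (0 + 1 + … + 127)/128 = 128(128 − 1)/(2·128) = (128 − 1)/2.
Hence E[X] = Σ_{i=1}^{128} (128 − i)/128 = 127/2 ≈ 63.500.

E[X] = 127/2 = 63.500.


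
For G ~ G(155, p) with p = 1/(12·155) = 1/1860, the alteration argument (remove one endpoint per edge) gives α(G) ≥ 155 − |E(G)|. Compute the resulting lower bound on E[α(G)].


E[|E(G)|] = C(155, 2)·p = 11935 · (1/1860) = 77/12.
E[α(G)] ≥ n − E[|E(G)|] = 155 − 77/12 = 1783/12.
Numerically: ≈ 148.583333.
(This is only a lower bound; the true E[α(G)] may be larger.)

E[α(G)] ≥ 1783/12 ≈ 148.583333.


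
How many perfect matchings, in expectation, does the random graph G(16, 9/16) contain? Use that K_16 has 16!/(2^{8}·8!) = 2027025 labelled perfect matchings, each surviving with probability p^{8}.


K_16 has 16!/(2^{8}·8!) = 2027025 labelled perfect matchings.
For each such perfect matching H, let X_H = 1 if all 8 edges of H are present in G. Then P[X_H = 1] = p^{8} = (9/16)^{8} = 43046721/4294967296.
By linearity: E[X] = Σ_H E[X_H] = 2027025 · p^{8} = 2027025 · 43046721/4294967296 = 87256779635025/4294967296.
Numerically: E[X] ≈ 20316.1.

E[X] = 2027025 · (9/16)^{8} = 87256779635025/4294967296 ≈ 20316.1.


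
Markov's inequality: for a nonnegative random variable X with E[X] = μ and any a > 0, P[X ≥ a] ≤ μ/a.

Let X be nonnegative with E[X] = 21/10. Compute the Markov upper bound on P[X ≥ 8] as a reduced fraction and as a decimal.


μ = E[X] = 21/10, a = 8.
Markov: P[X ≥ 8] ≤ μ/a = (21/10)/8 = 21/80.
Numerically: ≈ 0.262500.
(Since a = 8 > μ = 2.100000, the bound 21/80 is < 1 and informative.)

P[X ≥ 8] ≤ 21/80 ≈ 0.262500.


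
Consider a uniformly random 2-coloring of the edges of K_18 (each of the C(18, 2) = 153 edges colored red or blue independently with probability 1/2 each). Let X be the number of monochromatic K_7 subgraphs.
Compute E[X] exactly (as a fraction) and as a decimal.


Let X = Σ_S X_S over the C(18, 7) = 31824 subsets S of size 7, where X_S = 1 if the K_7 on S is monochromatic.
For a fixed S, the K_7 on S has C(7, 2) = 21 edges. P[all 21 edges red] = (1/2)^21, and likewise for blue, so P[monochromatic] = 2·(1/2)^21 = 2^{1 − 21} = 1/1048576.
By linearity of expectation: E[X] = C(18, 7) · 2^{1 − 21} = 31824 · 1/1048576 = 1989/65536.
Numerically: E[X] ≈ 0.0303.

E[X] = C(18,7)·2^(1−C(7,2)) = 1989/65536 ≈ 0.0303.


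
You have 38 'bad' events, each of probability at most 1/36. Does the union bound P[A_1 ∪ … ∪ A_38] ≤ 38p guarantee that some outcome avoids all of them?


Union bound: P[∪_{i=1}^{38} A_i] ≤ Σ_i P[A_i] ≤ 38·p = 38·(1/36) = 19/18.
Numerically: 19/18 ≈ 1.055556.
Is 19/18 < 1? NO.
Since the bound 19/18 is ≥ 1, the union bound is uninformative here; it does NOT by itself certify existence.

38·p = 19/18 ≈ 1.055556; existence NOT certified by the union bound.


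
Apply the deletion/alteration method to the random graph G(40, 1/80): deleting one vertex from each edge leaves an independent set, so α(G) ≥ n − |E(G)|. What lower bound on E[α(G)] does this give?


E[|E(G)|] = C(40, 2)·p = 780 · (1/80) = 39/4.
E[α(G)] ≥ n − E[|E(G)|] = 40 − 39/4 = 121/4.
Numerically: ≈ 30.2500.
(This is only a lower bound; the true E[α(G)] may be larger.)

E[α(G)] ≥ 121/4 ≈ 30.2500.


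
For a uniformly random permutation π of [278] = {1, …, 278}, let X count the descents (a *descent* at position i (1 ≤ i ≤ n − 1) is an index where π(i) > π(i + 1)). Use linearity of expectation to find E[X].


Write X = Σ X_I over i = 1, …, 277, with X_I the indicator of one descent.
There are 277 indicators.
For each fixed i, the pair (π(i), π(i+1)) is a uniformly random ordered pair of distinct values from {1, …, 278}; by symmetry P[π(i) > π(i+1)] = 1/2.
By linearity: E[X] = 277 · (1/2) = (278 − 1) · (1/2) = 277/2 ≈ 138.5000.

E[X] = 277/2 = 138.5000.


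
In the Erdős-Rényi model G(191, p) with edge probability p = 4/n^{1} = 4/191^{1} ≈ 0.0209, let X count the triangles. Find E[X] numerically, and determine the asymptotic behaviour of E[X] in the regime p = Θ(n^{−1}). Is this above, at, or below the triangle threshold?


Number of potential triangles: C(191, 3) = 1143135.
Each occurs with probability p³ ≈ (0.0209)³ ≈ 9.18502e-06.
By linearity: E[X] = C(191, 3)·p³ ≈ 1143135 · 9.18502e-06 ≈ 10.500.
Here α = 1, so p = 4/n is exactly at the triangle threshold p ~ 1/n. Asymptotically E[X] → c³/6 = 4³/6 = 32/3 ≈ 10.667, a bounded constant. In this regime the triangle count is asymptotically Poisson(c³/6).

E[X] ≈ 10.500; in regime p = Θ(1/n^{1}) E[X] stays bounded (at the triangle threshold p ~ 1/n).


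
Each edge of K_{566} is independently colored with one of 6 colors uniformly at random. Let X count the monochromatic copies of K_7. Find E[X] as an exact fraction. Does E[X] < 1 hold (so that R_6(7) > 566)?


E[X] = C(566, 7) · 6^{1 − 21} = 3557206237959440 · 6^{−20} = 3557206237959440/3656158440062976.
As a reduced fraction: E[X] = 222325389872465/228509902503936 ≈ 0.972935.
Is E[X] < 1? YES.
Since E[X] < 1, there exists a 6-coloring of K_{566} with no monochromatic K_7; hence R_6(7) > 566.

E[X] = 222325389872465/228509902503936 ≈ 0.972935; E[X] < 1, so R_6(7) > 566.


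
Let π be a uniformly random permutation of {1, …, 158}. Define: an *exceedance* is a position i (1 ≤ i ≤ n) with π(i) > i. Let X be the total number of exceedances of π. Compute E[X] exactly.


Write X = Σ_{i=1}^{158} X_i, where X_i = 1_{π(i) > i}.
For each fixed i, π(i) is uniform over {1, …, 158} (marginal of a uniform permutation), so P[π(i) > i] = (n − i)/n. Summing: Σ_{i=1}^{158} (n − i)/n = (0 + 1 + … + 157)/158 = 158(158 − 1)/(2·158) = (158 − 1)/2.
Hence E[X] = Σ_{i=1}^{158} (158 − i)/158 = 157/2 ≈ 78.50000.

E[X] = 157/2 = 78.50000.


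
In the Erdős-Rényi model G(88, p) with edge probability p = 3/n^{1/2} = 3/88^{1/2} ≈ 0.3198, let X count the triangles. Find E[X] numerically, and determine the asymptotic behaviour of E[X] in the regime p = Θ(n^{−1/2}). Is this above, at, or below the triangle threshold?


Number of potential triangles: C(88, 3) = 109736.
Each occurs with probability p³ ≈ (0.3198)³ ≈ 3.2706928e-02.
By linearity: E[X] = C(88, 3)·p³ ≈ 109736 · 3.2706928e-02 ≈ 3589.12746.
Since α = 1/2 < 1, p = c/n^{1/2} ≫ 1/n is above the triangle threshold p ~ 1/n. Asymptotically E[X] ~ (c³/6)·n^{3(1−α)} = (3³/6)·n^{1.5} → ∞; triangles are abundant w.h.p.

E[X] ≈ 3589.12746; in regime p = Θ(1/n^{1/2}) E[X] diverges (above the triangle threshold p ~ 1/n).


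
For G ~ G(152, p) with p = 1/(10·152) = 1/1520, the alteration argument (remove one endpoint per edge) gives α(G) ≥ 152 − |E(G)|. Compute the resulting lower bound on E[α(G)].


E[|E(G)|] = C(152, 2)·p = 11476 · (1/1520) = 151/20.
E[α(G)] ≥ n − E[|E(G)|] = 152 − 151/20 = 2889/20.
Numerically: ≈ 144.450.
(This is only a lower bound; the true E[α(G)] may be larger.)

E[α(G)] ≥ 2889/20 ≈ 144.450.


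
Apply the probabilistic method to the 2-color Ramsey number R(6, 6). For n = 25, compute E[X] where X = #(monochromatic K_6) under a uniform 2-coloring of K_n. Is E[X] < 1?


E[X] = C(25, 6) · 2^{1 − 15} = 177100 · 2^{−14} = 177100/16384.
As a reduced fraction: E[X] = 44275/4096 ≈ 10.80933.
Is E[X] < 1? NO.
Since E[X] ≥ 1, the first-moment bound is inconclusive at n = 25; it does NOT by itself certify R(6, 6) > 25.

E[X] = 44275/4096 ≈ 10.80933; E[X] ≥ 1; first-moment method inconclusive here.


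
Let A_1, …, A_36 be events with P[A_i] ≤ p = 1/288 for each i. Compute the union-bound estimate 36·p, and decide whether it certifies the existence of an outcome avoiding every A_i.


Union bound: P[∪_{i=1}^{36} A_i] ≤ Σ_i P[A_i] ≤ 36·p = 36·(1/288) = 1/8.
Numerically: 1/8 ≈ 0.125.
Is 1/8 < 1? YES.
Since P[∪ A_i] ≤ 1/8 < 1, the complement has P[∩ A_i^c] ≥ 1 − 1/8 = 7/8 > 0, so some outcome avoids every A_i.

36·p = 1/8 ≈ 0.125; existence CERTIFIED by the union bound.


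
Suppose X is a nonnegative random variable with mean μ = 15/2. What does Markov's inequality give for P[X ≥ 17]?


μ = E[X] = 15/2, a = 17.
Markov: P[X ≥ 17] ≤ μ/a = (15/2)/17 = 15/34.
Numerically: ≈ 0.44118.
(Since a = 17 > μ = 7.50000, the bound 15/34 is < 1 and informative.)

P[X ≥ 17] ≤ 15/34 ≈ 0.44118.


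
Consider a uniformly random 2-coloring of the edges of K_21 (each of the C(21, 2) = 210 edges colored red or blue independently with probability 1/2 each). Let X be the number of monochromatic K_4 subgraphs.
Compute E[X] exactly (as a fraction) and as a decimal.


Let X = Σ_S X_S over the C(21, 4) = 5985 subsets S of size 4, where X_S = 1 if the K_4 on S is monochromatic.
For a fixed S, the K_4 on S has C(4, 2) = 6 edges. P[all 6 edges red] = (1/2)^6, and likewise for blue, so P[monochromatic] = 2·(1/2)^6 = 2^{1 − 6} = 1/32.
Summing: E[X] = C(21, 4) · 2^{1 − 6} = 5985 · 1/32 = 5985/32.
Numerically: E[X] ≈ 187.0312.

E[X] = C(21,4)·2^(1−C(4,2)) = 5985/32 ≈ 187.0312.


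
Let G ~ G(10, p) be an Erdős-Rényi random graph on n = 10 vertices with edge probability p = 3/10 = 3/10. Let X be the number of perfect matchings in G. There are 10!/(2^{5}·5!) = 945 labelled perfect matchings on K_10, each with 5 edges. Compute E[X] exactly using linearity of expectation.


K_10 has 10!/(2^{5}·5!) = 945 labelled perfect matchings.
For each such perfect matching H, let X_H = 1 if all 5 edges of H are present in G. Then P[X_H = 1] = p^{5} = (3/10)^{5} = 243/100000.
By linearity: E[X] = Σ_H E[X_H] = 945 · p^{5} = 945 · 243/100000 = 45927/20000.
Numerically: E[X] ≈ 2.29635.

E[X] = 945 · (3/10)^{5} = 45927/20000 ≈ 2.29635.


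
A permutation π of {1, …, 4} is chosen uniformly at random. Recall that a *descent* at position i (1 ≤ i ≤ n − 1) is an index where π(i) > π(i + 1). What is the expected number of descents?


Write X = Σ X_I over i = 1, …, 3, with X_I the indicator of one descent.
There are 3 indicators.
For each fixed i, the pair (π(i), π(i+1)) is a uniformly random ordered pair of distinct values from {1, …, 4}; by symmetry P[π(i) > π(i+1)] = 1/2.
By linearity: E[X] = 3 · (1/2) = (4 − 1) · (1/2) = 3/2 ≈ 1.5000.

E[X] = 3/2 = 1.5000.


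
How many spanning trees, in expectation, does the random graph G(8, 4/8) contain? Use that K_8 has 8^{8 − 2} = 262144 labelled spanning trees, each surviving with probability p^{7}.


K_8 has 8^{8 − 2} = 262144 labelled spanning trees.
For each such spanning tree H, let X_H = 1 if all 7 edges of H are present in G. Then P[X_H = 1] = p^{7} = (1/2)^{7} = 1/128.
By linearity of expectation: E[X] = Σ_H E[X_H] = 262144 · p^{7} = 262144 · 1/128 = 2048.
Numerically: E[X] ≈ 2048.

E[X] = 262144 · (1/2)^{7} = 2048 ≈ 2048.


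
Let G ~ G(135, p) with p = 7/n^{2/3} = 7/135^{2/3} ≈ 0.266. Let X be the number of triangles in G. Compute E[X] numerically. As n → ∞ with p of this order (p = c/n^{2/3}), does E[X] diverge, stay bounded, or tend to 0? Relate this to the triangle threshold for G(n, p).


Number of potential triangles: C(135, 3) = 400995.
Each occurs with probability p³ ≈ (0.266)³ ≈ 1.882030e-02.
By linearity: E[X] = C(135, 3)·p³ ≈ 400995 · 1.882030e-02 ≈ 7546.8469.
Since α = 2/3 < 1, p = c/n^{2/3} ≫ 1/n is above the triangle threshold p ~ 1/n. Asymptotically E[X] ~ (c³/6)·n^{3(1−α)} = (7³/6)·n^{1} → ∞; triangles are abundant w.h.p.

E[X] ≈ 7546.8469; in regime p = Θ(1/n^{2/3}) E[X] diverges (above the triangle threshold p ~ 1/n).


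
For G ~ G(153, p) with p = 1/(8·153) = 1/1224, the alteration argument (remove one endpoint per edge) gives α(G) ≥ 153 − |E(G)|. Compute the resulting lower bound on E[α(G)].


E[|E(G)|] = C(153, 2)·p = 11628 · (1/1224) = 19/2.
E[α(G)] ≥ n − E[|E(G)|] = 153 − 19/2 = 287/2.
Numerically: ≈ 143.500000.
(This is only a lower bound; the true E[α(G)] may be larger.)

E[α(G)] ≥ 287/2 ≈ 143.500000.


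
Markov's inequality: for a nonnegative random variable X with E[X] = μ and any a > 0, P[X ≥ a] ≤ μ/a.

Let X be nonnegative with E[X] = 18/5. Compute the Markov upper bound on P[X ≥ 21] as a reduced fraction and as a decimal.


μ = E[X] = 18/5, a = 21.
Markov: P[X ≥ 21] ≤ μ/a = (18/5)/21 = 6/35.
Numerically: ≈ 0.171429.
(Since a = 21 > μ = 3.600000, the bound 6/35 is < 1 and informative.)

P[X ≥ 21] ≤ 6/35 ≈ 0.171429.


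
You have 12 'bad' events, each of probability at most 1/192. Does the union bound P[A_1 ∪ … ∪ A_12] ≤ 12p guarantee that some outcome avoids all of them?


Union bound: P[∪_{i=1}^{12} A_i] ≤ Σ_i P[A_i] ≤ 12·p = 12·(1/192) = 1/16.
Numerically: 1/16 ≈ 0.062500.
Is 1/16 < 1? YES.
Since P[∪ A_i] ≤ 1/16 < 1, the complement has P[∩ A_i^c] ≥ 1 − 1/16 = 15/16 > 0, so some outcome avoids every A_i.

12·p = 1/16 ≈ 0.062500; existence CERTIFIED by the union bound.


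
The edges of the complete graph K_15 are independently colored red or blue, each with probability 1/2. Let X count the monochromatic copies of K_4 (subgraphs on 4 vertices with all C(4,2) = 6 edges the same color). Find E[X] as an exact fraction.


Let X = Σ_S X_S over the C(15, 4) = 1365 subsets S of size 4, where X_S = 1 if the K_4 on S is monochromatic.
For a fixed S, the K_4 on S has C(4, 2) = 6 edges. P[all 6 edges red] = (1/2)^6, and likewise for blue, so P[monochromatic] = 2·(1/2)^6 = 2^{1 − 6} = 1/32.
By linearity: E[X] = C(15, 4) · 2^{1 − 6} = 1365 · 1/32 = 1365/32.
Numerically: E[X] ≈ 42.656.

E[X] = C(15,4)·2^(1−C(4,2)) = 1365/32 ≈ 42.656.


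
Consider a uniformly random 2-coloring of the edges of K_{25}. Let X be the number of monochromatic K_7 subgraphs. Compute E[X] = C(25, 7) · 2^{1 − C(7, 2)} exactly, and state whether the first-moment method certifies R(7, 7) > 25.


E[X] = C(25, 7) · 2^{1 − 21} = 480700 · 2^{−20} = 480700/1048576.
As a reduced fraction: E[X] = 120175/262144 ≈ 0.458.
Is E[X] < 1? YES.
Since E[X] < 1, there exists a 2-coloring of K_{25} with no monochromatic K_7; hence R(7, 7) > 25.

E[X] = 120175/262144 ≈ 0.458; E[X] < 1, so R(7, 7) > 25.


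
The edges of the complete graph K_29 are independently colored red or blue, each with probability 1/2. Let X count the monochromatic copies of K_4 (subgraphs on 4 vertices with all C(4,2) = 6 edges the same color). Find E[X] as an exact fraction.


Let X = Σ_S X_S over the C(29, 4) = 23751 subsets S of size 4, where X_S = 1 if the K_4 on S is monochromatic.
For a fixed S, the K_4 on S has C(4, 2) = 6 edges. P[all 6 edges red] = (1/2)^6, and likewise for blue, so P[monochromatic] = 2·(1/2)^6 = 2^{1 − 6} = 1/32.
By linearity: E[X] = C(29, 4) · 2^{1 − 6} = 23751 · 1/32 = 23751/32.
Numerically: E[X] ≈ 742.2188.

E[X] = C(29,4)·2^(1−C(4,2)) = 23751/32 ≈ 742.2188.


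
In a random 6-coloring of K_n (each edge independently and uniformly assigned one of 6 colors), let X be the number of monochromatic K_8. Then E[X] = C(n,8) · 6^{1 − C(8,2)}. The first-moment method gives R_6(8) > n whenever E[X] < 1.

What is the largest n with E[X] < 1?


We need C(n, 8) · 6^{1 − 28} < 1, i.e. C(n, 8) < 6^{28 − 1} = 1023490369077469249536.
Check values of n near the boundary:
  n = 1593: C(1593, 8) = 1010555394551193970323; 1010555394551193970323 < 1023490369077469249536? YES
  n = 1594: C(1594, 8) = 1015652773590544255167; 1015652773590544255167 < 1023490369077469249536? YES
  n = 1595: C(1595, 8) = 1020772636343363633895; 1020772636343363633895 < 1023490369077469249536? YES
  n = 1596: C(1596, 8) = 1025915067760710553965; 1025915067760710553965 < 1023490369077469249536? NO
  n = 1597: C(1597, 8) = 1031080153060953275445; 1031080153060953275445 < 1023490369077469249536? NO
  n = 1598: C(1598, 8) = 1036267977730442348529; 1036267977730442348529 < 1023490369077469249536? NO
The largest n with C(n, 8) < 1023490369077469249536 is n = 1595 (where E[X] = 113419181815929292655/113721152119718805504 ≈ 0.99734). Hence R_6(8) > 1595, i.e. R_6(8) ≥ 1596.

Largest n = 1595; hence R_6(8) > 1595.


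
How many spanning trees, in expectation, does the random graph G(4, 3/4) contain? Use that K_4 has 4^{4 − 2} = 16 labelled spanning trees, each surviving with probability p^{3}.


K_4 has 4^{4 − 2} = 16 labelled spanning trees.
For each such spanning tree H, let X_H = 1 if all 3 edges of H are present in G. Then P[X_H = 1] = p^{3} = (3/4)^{3} = 27/64.
Summing the indicators: E[X] = Σ_H E[X_H] = 16 · p^{3} = 16 · 27/64 = 27/4.
Numerically: E[X] ≈ 6.75.

E[X] = 16 · (3/4)^{3} = 27/4 ≈ 6.75.


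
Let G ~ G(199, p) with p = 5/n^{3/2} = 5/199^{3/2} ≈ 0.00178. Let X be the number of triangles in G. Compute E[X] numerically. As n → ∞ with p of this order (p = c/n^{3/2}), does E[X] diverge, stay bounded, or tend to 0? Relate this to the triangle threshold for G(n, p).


Number of potential triangles: C(199, 3) = 1293699.
Each occurs with probability p³ ≈ (0.00178)³ ≈ 5.65030e-09.
By linearity: E[X] = C(199, 3)·p³ ≈ 1293699 · 5.65030e-09 ≈ 0.007.
Since α = 3/2 > 1, p = c/n^{3/2} = o(1/n) is below the triangle threshold p ~ 1/n. Asymptotically E[X] ~ (c³/6)·n^{3(1−α)} = (5³/6)·n^{-1.5} → 0, so by Markov's inequality G has no triangles w.h.p.

E[X] ≈ 0.007; in regime p = Θ(1/n^{3/2}) E[X] tends to 0 (below the triangle threshold p ~ 1/n).


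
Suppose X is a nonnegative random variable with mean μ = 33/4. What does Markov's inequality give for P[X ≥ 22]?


μ = E[X] = 33/4, a = 22.
Markov: P[X ≥ 22] ≤ μ/a = (33/4)/22 = 3/8.
Numerically: ≈ 0.375.
(Since a = 22 > μ = 8.250, the bound 3/8 is < 1 and informative.)

P[X ≥ 22] ≤ 3/8 ≈ 0.375.


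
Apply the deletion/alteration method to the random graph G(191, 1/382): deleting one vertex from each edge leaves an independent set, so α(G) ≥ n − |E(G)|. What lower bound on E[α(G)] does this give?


E[|E(G)|] = C(191, 2)·p = 18145 · (1/382) = 95/2.
E[α(G)] ≥ n − E[|E(G)|] = 191 − 95/2 = 287/2.
Numerically: ≈ 143.500000.
(This is only a lower bound; the true E[α(G)] may be larger.)

E[α(G)] ≥ 287/2 ≈ 143.500000.


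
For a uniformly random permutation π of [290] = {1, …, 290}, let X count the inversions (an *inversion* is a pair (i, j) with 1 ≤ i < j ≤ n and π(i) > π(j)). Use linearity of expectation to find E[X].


Write X = Σ X_I over the C(290, 2) = 41905 pairs i < j, with X_I the indicator of one inversion.
There are 41905 indicators.
For each fixed pair i < j, the values π(i) and π(j) are two distinct elements of {1, …, 290} in uniformly random order; by symmetry P[π(i) > π(j)] = 1/2.
By linearity: E[X] = 41905 · (1/2) = C(290, 2) · (1/2) = 41905/2 = 41905/2 ≈ 20952.500000.

E[X] = 41905/2 = 20952.500000.


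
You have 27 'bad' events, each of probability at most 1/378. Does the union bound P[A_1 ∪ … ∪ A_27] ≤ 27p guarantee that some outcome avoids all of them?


Union bound: P[∪_{i=1}^{27} A_i] ≤ Σ_i P[A_i] ≤ 27·p = 27·(1/378) = 1/14.
Numerically: 1/14 ≈ 0.0714286.
Is 1/14 < 1? YES.
Since P[∪ A_i] ≤ 1/14 < 1, the complement has P[∩ A_i^c] ≥ 1 − 1/14 = 13/14 > 0, so some outcome avoids every A_i.

27·p = 1/14 ≈ 0.0714286; existence CERTIFIED by the union bound.


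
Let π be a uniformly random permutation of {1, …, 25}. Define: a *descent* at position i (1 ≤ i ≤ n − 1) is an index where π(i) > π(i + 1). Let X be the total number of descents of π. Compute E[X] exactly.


Write X = Σ X_I over i = 1, …, 24, with X_I the indicator of one descent.
There are 24 indicators.
For each fixed i, the pair (π(i), π(i+1)) is a uniformly random ordered pair of distinct values from {1, …, 25}; by symmetry P[π(i) > π(i+1)] = 1/2.
By linearity: E[X] = 24 · (1/2) = (25 − 1) · (1/2) = 12 ≈ 12.0000.

E[X] = 12 = 12.0000.


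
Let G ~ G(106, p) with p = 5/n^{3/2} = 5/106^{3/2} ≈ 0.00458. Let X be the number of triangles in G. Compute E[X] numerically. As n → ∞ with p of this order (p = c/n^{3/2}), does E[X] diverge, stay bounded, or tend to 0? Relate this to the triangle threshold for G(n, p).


Number of potential triangles: C(106, 3) = 192920.
Each occurs with probability p³ ≈ (0.00458)³ ≈ 9.61687e-08.
By linearity: E[X] = C(106, 3)·p³ ≈ 192920 · 9.61687e-08 ≈ 0.019.
Since α = 3/2 > 1, p = c/n^{3/2} = o(1/n) is below the triangle threshold p ~ 1/n. Asymptotically E[X] ~ (c³/6)·n^{3(1−α)} = (5³/6)·n^{-1.5} → 0, so by Markov's inequality G has no triangles w.h.p.

E[X] ≈ 0.019; in regime p = Θ(1/n^{3/2}) E[X] tends to 0 (below the triangle threshold p ~ 1/n).


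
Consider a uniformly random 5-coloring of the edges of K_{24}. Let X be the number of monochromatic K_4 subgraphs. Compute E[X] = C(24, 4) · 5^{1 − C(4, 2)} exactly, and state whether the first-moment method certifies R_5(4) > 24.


E[X] = C(24, 4) · 5^{1 − 6} = 10626 · 5^{−5} = 10626/3125.
As a reduced fraction: E[X] = 10626/3125 ≈ 3.4003200.
Is E[X] < 1? NO.
Since E[X] ≥ 1, the first-moment bound is inconclusive at n = 24; it does NOT by itself certify R_5(4) > 24.

E[X] = 10626/3125 ≈ 3.4003200; E[X] ≥ 1; first-moment method inconclusive here.


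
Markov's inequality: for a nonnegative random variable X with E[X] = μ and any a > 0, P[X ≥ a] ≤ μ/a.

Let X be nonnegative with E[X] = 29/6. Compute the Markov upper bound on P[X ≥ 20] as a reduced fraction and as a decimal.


μ = E[X] = 29/6, a = 20.
Markov: P[X ≥ 20] ≤ μ/a = (29/6)/20 = 29/120.
Numerically: ≈ 0.241667.
(Since a = 20 > μ = 4.833333, the bound 29/120 is < 1 and informative.)

P[X ≥ 20] ≤ 29/120 ≈ 0.241667.


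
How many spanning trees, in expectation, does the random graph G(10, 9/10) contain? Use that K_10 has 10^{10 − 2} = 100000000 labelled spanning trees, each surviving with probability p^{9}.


K_10 has 10^{10 − 2} = 100000000 labelled spanning trees.
For each such spanning tree H, let X_H = 1 if all 9 edges of H are present in G. Then P[X_H = 1] = p^{9} = (9/10)^{9} = 387420489/1000000000.
Summing the indicators: E[X] = Σ_H E[X_H] = 100000000 · p^{9} = 100000000 · 387420489/1000000000 = 387420489/10.
Numerically: E[X] ≈ 3.87e+07.

E[X] = 100000000 · (9/10)^{9} = 387420489/10 ≈ 3.87e+07.


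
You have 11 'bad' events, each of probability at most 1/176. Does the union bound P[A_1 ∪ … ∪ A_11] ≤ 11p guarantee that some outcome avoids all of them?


Union bound: P[∪_{i=1}^{11} A_i] ≤ Σ_i P[A_i] ≤ 11·p = 11·(1/176) = 1/16.
Numerically: 1/16 ≈ 0.0625000.
Is 1/16 < 1? YES.
Since P[∪ A_i] ≤ 1/16 < 1, the complement has P[∩ A_i^c] ≥ 1 − 1/16 = 15/16 > 0, so some outcome avoids every A_i.

11·p = 1/16 ≈ 0.0625000; existence CERTIFIED by the union bound.


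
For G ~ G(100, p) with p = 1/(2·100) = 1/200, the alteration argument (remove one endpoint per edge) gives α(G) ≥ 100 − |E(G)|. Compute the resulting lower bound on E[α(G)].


E[|E(G)|] = C(100, 2)·p = 4950 · (1/200) = 99/4.
E[α(G)] ≥ n − E[|E(G)|] = 100 − 99/4 = 301/4.
Numerically: ≈ 75.250.
(This is only a lower bound; the true E[α(G)] may be larger.)

E[α(G)] ≥ 301/4 ≈ 75.250.


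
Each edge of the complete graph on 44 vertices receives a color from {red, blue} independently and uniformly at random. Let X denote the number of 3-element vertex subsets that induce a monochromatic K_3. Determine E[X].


Let X = Σ_S X_S over the C(44, 3) = 13244 subsets S of size 3, where X_S = 1 if the K_3 on S is monochromatic.
For a fixed S, the K_3 on S has C(3, 2) = 3 edges. P[all 3 edges red] = (1/2)^3, and likewise for blue, so P[monochromatic] = 2·(1/2)^3 = 2^{1 − 3} = 1/4.
By linearity of expectation: E[X] = C(44, 3) · 2^{1 − 3} = 13244 · 1/4 = 3311.
Numerically: E[X] ≈ 3311.0000.

E[X] = C(44,3)·2^(1−C(3,2)) = 3311 ≈ 3311.0000.


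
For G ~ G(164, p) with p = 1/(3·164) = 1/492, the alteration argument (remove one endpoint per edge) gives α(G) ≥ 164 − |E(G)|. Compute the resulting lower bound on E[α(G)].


E[|E(G)|] = C(164, 2)·p = 13366 · (1/492) = 163/6.
E[α(G)] ≥ n − E[|E(G)|] = 164 − 163/6 = 821/6.
Numerically: ≈ 136.8333.
(This is only a lower bound; the true E[α(G)] may be larger.)

E[α(G)] ≥ 821/6 ≈ 136.8333.


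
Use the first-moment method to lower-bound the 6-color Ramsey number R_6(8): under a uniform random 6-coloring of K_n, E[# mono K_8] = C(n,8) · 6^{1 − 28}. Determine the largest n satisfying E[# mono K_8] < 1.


We need C(n, 8) · 6^{1 − 28} < 1, i.e. C(n, 8) < 6^{28 − 1} = 1023490369077469249536.
Check values of n near the boundary:
  n = 1592: C(1592, 8) = 1005480414540892933435; 1005480414540892933435 < 1023490369077469249536? YES
  n = 1593: C(1593, 8) = 1010555394551193970323; 1010555394551193970323 < 1023490369077469249536? YES
  n = 1594: C(1594, 8) = 1015652773590544255167; 1015652773590544255167 < 1023490369077469249536? YES
  n = 1595: C(1595, 8) = 1020772636343363633895; 1020772636343363633895 < 1023490369077469249536? YES
  n = 1596: C(1596, 8) = 1025915067760710553965; 1025915067760710553965 < 1023490369077469249536? NO
  n = 1597: C(1597, 8) = 1031080153060953275445; 1031080153060953275445 < 1023490369077469249536? NO
The largest n with C(n, 8) < 1023490369077469249536 is n = 1595 (where E[X] = 113419181815929292655/113721152119718805504 ≈ 0.9973). Hence R_6(8) > 1595, i.e. R_6(8) ≥ 1596.

Largest n = 1595; hence R_6(8) > 1595.
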